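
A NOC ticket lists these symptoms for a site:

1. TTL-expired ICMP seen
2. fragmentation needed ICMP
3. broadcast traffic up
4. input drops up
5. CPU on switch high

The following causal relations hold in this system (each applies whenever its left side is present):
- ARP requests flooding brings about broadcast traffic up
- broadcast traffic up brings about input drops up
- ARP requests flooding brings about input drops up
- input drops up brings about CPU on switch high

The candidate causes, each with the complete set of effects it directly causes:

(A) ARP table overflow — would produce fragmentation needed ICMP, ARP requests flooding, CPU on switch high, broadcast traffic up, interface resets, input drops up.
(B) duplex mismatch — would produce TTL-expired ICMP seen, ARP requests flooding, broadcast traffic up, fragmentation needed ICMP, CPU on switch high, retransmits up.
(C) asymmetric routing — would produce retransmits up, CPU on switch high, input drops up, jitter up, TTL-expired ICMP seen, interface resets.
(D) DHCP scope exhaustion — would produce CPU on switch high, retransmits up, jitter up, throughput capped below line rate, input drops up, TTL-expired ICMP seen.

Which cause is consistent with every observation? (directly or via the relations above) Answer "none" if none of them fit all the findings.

B

Testing each hypothesis:
(A) ARP table overflow — does not account for TTL-expired ICMP seen
(B) duplex mismatch — TTL-expired ICMP seen match; fragmentation needed ICMP match; broadcast traffic up match; input drops up match (by broadcast traffic up → input drops up); CPU on switch high match
(C) asymmetric routing — TTL-expired ICMP seen match; fragmentation needed ICMP miss; broadcast traffic up miss; input drops up match; CPU on switch high match
(D) DHCP scope exhaustion — TTL-expired ICMP seen match; fragmentation needed ICMP miss; broadcast traffic up miss; input drops up match; CPU on switch high match
Only (B) is consistent with every observation.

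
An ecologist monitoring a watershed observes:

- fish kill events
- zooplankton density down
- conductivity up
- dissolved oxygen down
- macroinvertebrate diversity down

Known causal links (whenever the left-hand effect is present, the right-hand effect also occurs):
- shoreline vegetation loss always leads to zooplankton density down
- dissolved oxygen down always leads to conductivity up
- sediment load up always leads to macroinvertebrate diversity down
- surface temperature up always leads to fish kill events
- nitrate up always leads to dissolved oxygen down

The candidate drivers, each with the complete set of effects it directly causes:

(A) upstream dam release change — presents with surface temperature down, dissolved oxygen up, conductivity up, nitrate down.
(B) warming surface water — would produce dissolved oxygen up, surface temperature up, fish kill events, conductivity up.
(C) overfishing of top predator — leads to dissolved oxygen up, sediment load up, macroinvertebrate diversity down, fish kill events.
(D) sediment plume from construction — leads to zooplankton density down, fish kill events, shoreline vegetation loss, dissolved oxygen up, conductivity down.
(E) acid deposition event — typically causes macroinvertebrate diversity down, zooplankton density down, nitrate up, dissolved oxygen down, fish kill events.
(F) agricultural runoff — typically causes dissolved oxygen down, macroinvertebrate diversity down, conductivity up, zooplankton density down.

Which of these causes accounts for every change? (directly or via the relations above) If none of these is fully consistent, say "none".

E

For each candidate, compare predicted effects to what was observed:
(A) upstream dam release change — fails on fish kill events, zooplankton density down, dissolved oxygen down, macroinvertebrate diversity down (predicts dissolved oxygen up, not dissolved oxygen down)
(B) warming surface water — fish kill events match; zooplankton density down miss; conductivity up match; dissolved oxygen down miss; macroinvertebrate diversity down miss
(C) overfishing of top predator — fish kill events match; zooplankton density down miss; conductivity up miss; dissolved oxygen down miss; macroinvertebrate diversity down match
(D) sediment plume from construction — fish kill events match; zooplankton density down match; conductivity up miss; dissolved oxygen down miss; macroinvertebrate diversity down miss
(E) acid deposition event — fish kill events match; zooplankton density down match; conductivity up match (through dissolved oxygen down → conductivity up); dissolved oxygen down match; macroinvertebrate diversity down match
(F) agricultural runoff — does not account for fish kill events
(E) alone accounts for all the evidence.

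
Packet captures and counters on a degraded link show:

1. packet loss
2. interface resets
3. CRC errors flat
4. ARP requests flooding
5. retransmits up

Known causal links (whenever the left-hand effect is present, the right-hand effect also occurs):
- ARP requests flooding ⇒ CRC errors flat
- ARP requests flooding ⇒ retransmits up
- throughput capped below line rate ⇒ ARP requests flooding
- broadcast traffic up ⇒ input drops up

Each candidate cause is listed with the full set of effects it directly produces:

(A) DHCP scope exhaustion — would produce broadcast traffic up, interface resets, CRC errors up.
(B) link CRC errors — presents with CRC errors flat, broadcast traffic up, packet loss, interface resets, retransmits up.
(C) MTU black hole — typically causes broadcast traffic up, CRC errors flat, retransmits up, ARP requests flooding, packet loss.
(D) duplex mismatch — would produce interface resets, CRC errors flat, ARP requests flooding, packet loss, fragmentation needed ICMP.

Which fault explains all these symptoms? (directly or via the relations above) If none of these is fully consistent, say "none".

D

Per-candidate check:
(A) DHCP scope exhaustion — fails on packet loss, CRC errors flat, ARP requests flooding, retransmits up (predicts CRC errors up, not CRC errors flat)
(B) link CRC errors — does not account for ARP requests flooding
(C) MTU black hole — does not account for interface resets
(D) duplex mismatch — accounts for every observation (retransmits up by ARP requests flooding → retransmits up)
(D) alone accounts for all the evidence.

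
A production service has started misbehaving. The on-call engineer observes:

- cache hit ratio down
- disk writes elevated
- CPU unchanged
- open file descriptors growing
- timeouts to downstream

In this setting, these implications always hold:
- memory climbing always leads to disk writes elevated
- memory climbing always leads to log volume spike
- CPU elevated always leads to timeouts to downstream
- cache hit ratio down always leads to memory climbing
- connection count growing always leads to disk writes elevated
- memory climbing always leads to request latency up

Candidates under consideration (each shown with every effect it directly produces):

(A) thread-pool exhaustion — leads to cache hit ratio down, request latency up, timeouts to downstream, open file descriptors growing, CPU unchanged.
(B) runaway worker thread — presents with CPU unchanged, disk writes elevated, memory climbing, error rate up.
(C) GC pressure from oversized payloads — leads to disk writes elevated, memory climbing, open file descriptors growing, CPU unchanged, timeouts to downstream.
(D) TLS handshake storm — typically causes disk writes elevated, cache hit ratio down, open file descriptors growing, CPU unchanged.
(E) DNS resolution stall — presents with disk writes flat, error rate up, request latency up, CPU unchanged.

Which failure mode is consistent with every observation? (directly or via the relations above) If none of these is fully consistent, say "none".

A

Testing each hypothesis:
(A) thread-pool exhaustion — cache hit ratio down +; disk writes elevated + (via cache hit ratio down → memory climbing → disk writes elevated); CPU unchanged +; open file descriptors growing +; timeouts to downstream +
(B) runaway worker thread — does not account for cache hit ratio down, open file descriptors growing, timeouts to downstream
(C) GC pressure from oversized payloads — cache hit ratio down -; disk writes elevated +; CPU unchanged +; open file descriptors growing +; timeouts to downstream +
(D) TLS handshake storm — cache hit ratio down +; disk writes elevated +; CPU unchanged +; open file descriptors growing +; timeouts to downstream -
(E) DNS resolution stall — fails on cache hit ratio down, disk writes elevated, open file descriptors growing, timeouts to downstream (predicts disk writes flat, not disk writes elevated)
(A) is the only candidate with no mismatches.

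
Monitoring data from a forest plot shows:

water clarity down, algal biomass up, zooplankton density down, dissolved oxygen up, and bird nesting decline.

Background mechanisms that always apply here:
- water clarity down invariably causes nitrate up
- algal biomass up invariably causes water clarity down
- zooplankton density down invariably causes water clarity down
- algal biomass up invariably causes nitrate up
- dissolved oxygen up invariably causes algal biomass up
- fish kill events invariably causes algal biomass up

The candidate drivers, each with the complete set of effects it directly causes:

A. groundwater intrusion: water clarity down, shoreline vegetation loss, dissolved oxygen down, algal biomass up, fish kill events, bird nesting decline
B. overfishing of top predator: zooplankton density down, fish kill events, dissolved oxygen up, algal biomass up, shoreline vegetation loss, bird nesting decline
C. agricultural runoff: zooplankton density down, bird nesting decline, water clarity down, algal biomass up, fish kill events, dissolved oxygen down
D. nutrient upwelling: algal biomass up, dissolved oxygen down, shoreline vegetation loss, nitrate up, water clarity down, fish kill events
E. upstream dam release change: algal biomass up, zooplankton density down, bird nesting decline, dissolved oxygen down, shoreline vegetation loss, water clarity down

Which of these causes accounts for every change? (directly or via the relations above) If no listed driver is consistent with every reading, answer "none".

B

Testing each hypothesis:
(A) groundwater intrusion — water clarity down yes; algal biomass up yes; zooplankton density down NO; dissolved oxygen up NO; bird nesting decline yes
(B) overfishing of top predator — water clarity down yes (by zooplankton density down → water clarity down); algal biomass up yes; zooplankton density down yes; dissolved oxygen up yes; bird nesting decline yes
(C) agricultural runoff — water clarity down yes; algal biomass up yes; zooplankton density down yes; dissolved oxygen up NO; bird nesting decline yes
(D) nutrient upwelling — water clarity down yes; algal biomass up yes; zooplankton density down NO; dissolved oxygen up NO; bird nesting decline NO
(E) upstream dam release change — fails on dissolved oxygen up (predicts dissolved oxygen down, not dissolved oxygen up)
(B) alone accounts for all the evidence.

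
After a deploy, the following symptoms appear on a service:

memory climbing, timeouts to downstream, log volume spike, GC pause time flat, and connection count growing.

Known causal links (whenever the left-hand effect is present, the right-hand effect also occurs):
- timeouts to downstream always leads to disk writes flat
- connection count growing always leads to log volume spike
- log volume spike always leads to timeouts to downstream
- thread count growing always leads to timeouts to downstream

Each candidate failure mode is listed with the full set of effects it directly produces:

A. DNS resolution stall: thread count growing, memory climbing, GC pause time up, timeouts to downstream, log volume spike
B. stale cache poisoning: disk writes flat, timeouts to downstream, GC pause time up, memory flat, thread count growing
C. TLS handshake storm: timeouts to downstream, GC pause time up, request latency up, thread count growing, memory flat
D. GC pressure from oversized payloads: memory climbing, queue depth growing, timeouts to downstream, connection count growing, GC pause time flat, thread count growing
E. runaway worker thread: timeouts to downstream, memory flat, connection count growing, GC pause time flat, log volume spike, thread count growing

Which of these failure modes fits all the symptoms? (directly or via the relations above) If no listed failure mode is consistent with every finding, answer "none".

Per-candidate check:
(A) DNS resolution stall — fails on GC pause time flat, connection count growing (predicts GC pause time up, not GC pause time flat)
(B) stale cache poisoning — memory climbing -; timeouts to downstream +; log volume spike -; GC pause time flat -; connection count growing -
(C) TLS handshake storm — fails on memory climbing, log volume spike, GC pause time flat, connection count growing (predicts memory flat, not memory climbing; predicts GC pause time up, not GC pause time flat)
(D) GC pressure from oversized payloads — memory climbing +; timeouts to downstream +; log volume spike + (via connection count growing → log volume spike); GC pause time flat +; connection count growing +
(E) runaway worker thread — memory climbing -; timeouts to downstream +; log volume spike +; GC pause time flat +; connection count growing +
(D) is the only candidate with no mismatches.

D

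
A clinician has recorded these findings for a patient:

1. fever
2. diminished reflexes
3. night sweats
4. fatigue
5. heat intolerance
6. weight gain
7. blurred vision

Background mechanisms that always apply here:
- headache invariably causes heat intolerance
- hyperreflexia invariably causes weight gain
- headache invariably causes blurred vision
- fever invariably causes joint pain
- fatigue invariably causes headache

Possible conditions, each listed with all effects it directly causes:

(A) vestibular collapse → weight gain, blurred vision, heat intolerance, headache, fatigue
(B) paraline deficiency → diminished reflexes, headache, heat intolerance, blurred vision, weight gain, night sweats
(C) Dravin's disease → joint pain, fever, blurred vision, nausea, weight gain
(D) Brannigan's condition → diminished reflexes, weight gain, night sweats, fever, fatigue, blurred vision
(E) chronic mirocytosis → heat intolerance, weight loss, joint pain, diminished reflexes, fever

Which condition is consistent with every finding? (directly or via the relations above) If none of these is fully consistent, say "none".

Per-candidate check:
(A) vestibular collapse — does not account for fever, diminished reflexes, night sweats
(B) paraline deficiency — does not account for fever, fatigue
(C) Dravin's disease — fever +; diminished reflexes -; night sweats -; fatigue -; heat intolerance -; weight gain +; blurred vision +
(D) Brannigan's condition — fever +; diminished reflexes +; night sweats +; fatigue +; heat intolerance + (via fatigue → headache → heat intolerance); weight gain +; blurred vision +
(E) chronic mirocytosis — fails on night sweats, fatigue, weight gain, blurred vision (predicts weight loss, not weight gain)
Only (D) is consistent with every observation.

D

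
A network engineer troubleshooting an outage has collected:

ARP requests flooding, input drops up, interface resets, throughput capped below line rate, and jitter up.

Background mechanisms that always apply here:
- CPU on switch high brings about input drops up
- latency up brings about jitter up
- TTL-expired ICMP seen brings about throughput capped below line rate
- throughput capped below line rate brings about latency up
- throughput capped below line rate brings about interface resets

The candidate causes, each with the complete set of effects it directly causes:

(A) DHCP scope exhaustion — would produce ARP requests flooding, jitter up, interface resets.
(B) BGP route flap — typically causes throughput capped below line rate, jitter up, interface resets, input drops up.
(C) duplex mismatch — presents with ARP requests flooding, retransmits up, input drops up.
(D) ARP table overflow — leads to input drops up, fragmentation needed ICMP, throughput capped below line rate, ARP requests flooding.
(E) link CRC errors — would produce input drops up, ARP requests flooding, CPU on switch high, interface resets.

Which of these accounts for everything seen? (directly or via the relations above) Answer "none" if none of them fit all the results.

Checking each candidate against the observations:
(A) DHCP scope exhaustion — ARP requests flooding yes; input drops up NO; interface resets yes; throughput capped below line rate NO; jitter up yes
(B) BGP route flap — does not account for ARP requests flooding
(C) duplex mismatch — ARP requests flooding yes; input drops up yes; interface resets NO; throughput capped below line rate NO; jitter up NO
(D) ARP table overflow — ARP requests flooding yes; input drops up yes; interface resets yes (through throughput capped below line rate → interface resets); throughput capped below line rate yes; jitter up yes (through throughput capped below line rate → latency up → jitter up)
(E) link CRC errors — does not account for throughput capped below line rate, jitter up
Only (D) is consistent with every observation.

D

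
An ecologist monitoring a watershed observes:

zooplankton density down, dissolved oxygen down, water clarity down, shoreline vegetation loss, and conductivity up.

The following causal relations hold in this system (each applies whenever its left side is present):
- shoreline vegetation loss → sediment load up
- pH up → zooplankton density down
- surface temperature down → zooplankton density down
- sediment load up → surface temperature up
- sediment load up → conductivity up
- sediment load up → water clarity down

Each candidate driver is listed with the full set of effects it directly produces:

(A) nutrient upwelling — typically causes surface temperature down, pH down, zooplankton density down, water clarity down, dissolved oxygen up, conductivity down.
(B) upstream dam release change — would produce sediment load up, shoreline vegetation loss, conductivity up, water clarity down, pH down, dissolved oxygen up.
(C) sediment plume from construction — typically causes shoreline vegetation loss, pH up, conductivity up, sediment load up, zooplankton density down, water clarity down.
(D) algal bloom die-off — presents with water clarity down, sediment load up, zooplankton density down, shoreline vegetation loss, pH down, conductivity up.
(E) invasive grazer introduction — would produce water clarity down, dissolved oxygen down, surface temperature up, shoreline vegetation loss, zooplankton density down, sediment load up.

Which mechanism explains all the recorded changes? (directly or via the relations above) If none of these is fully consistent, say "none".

E

Checking each candidate against the observations:
(A) nutrient upwelling — fails on dissolved oxygen down, shoreline vegetation loss, conductivity up (predicts dissolved oxygen up, not dissolved oxygen down; predicts conductivity down, not conductivity up)
(B) upstream dam release change — fails on zooplankton density down, dissolved oxygen down (predicts dissolved oxygen up, not dissolved oxygen down)
(C) sediment plume from construction — does not account for dissolved oxygen down
(D) algal bloom die-off — zooplankton density down yes; dissolved oxygen down NO; water clarity down yes; shoreline vegetation loss yes; conductivity up yes
(E) invasive grazer introduction — zooplankton density down yes; dissolved oxygen down yes; water clarity down yes; shoreline vegetation loss yes; conductivity up yes (by sediment load up → conductivity up)
Only (E) is consistent with every observation.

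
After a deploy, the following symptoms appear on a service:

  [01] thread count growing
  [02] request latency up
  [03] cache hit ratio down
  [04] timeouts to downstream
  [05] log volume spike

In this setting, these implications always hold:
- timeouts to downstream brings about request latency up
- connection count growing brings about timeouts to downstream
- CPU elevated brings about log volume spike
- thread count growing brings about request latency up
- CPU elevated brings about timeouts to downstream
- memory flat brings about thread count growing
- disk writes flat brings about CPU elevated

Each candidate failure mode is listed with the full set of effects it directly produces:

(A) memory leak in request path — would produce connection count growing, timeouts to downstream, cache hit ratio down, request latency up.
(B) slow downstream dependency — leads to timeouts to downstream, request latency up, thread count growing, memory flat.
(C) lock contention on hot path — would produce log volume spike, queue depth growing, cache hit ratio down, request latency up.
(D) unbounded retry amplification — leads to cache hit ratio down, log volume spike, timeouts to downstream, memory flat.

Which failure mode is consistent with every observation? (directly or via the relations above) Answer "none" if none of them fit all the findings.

D

Checking each candidate against the observations:
(A) memory leak in request path — thread count growing NO; request latency up yes; cache hit ratio down yes; timeouts to downstream yes; log volume spike NO
(B) slow downstream dependency — does not account for cache hit ratio down, log volume spike
(C) lock contention on hot path — does not account for thread count growing, timeouts to downstream
(D) unbounded retry amplification — thread count growing yes (through memory flat → thread count growing); request latency up yes (through timeouts to downstream → request latency up); cache hit ratio down yes; timeouts to downstream yes; log volume spike yes
(D) alone accounts for all the evidence.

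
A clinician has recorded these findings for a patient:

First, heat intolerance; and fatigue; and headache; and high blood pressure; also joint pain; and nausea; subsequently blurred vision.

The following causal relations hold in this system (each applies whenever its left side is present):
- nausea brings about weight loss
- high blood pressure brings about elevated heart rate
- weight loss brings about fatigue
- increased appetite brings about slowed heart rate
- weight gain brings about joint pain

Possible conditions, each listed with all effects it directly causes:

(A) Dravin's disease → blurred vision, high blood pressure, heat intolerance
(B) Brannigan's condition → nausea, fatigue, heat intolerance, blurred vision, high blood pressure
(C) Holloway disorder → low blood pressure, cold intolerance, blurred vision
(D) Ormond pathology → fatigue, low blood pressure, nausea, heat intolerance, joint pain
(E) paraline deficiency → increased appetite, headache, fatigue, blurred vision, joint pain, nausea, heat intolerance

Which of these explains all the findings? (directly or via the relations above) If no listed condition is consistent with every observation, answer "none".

Checking each candidate against the observations:
(A) Dravin's disease — heat intolerance match; fatigue miss; headache miss; high blood pressure match; joint pain miss; nausea miss; blurred vision match
(B) Brannigan's condition — does not account for headache, joint pain
(C) Holloway disorder — fails on heat intolerance, fatigue, headache, high blood pressure, joint pain, nausea (predicts cold intolerance, not heat intolerance; predicts low blood pressure, not high blood pressure)
(D) Ormond pathology — heat intolerance match; fatigue match; headache miss; high blood pressure miss; joint pain match; nausea match; blurred vision miss
(E) paraline deficiency — heat intolerance match; fatigue match; headache match; high blood pressure miss; joint pain match; nausea match; blurred vision match
No candidate is consistent with all observations.

none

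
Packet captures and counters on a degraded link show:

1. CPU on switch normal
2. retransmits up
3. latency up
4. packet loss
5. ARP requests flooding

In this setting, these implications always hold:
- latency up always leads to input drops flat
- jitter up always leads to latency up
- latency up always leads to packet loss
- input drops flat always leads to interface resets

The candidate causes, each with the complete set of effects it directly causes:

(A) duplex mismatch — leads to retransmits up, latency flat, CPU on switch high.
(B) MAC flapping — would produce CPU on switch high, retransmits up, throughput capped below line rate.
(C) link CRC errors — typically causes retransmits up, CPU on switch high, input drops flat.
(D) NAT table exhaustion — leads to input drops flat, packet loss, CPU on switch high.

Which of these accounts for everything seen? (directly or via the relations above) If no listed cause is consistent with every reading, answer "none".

For each candidate, compare predicted effects to what was observed:
(A) duplex mismatch — CPU on switch normal miss; retransmits up match; latency up miss; packet loss miss; ARP requests flooding miss
(B) MAC flapping — fails on CPU on switch normal, latency up, packet loss, ARP requests flooding (predicts CPU on switch high, not CPU on switch normal)
(C) link CRC errors — CPU on switch normal miss; retransmits up match; latency up miss; packet loss miss; ARP requests flooding miss
(D) NAT table exhaustion — fails on CPU on switch normal, retransmits up, latency up, ARP requests flooding (predicts CPU on switch high, not CPU on switch normal)
No candidate is consistent with all observations.

none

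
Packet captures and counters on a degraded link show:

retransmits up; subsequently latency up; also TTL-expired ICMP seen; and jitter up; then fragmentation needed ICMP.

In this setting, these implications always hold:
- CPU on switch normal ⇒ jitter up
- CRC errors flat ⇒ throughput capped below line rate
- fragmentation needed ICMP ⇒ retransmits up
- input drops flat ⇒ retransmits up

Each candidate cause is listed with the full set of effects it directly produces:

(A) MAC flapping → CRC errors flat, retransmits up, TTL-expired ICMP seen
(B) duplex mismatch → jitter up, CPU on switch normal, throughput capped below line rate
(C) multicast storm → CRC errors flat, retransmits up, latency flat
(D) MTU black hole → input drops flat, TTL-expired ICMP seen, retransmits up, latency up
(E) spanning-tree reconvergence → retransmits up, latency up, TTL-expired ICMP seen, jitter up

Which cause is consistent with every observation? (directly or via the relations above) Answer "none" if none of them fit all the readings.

none

For each candidate, compare predicted effects to what was observed:
(A) MAC flapping — retransmits up match; latency up miss; TTL-expired ICMP seen match; jitter up miss; fragmentation needed ICMP miss
(B) duplex mismatch — retransmits up miss; latency up miss; TTL-expired ICMP seen miss; jitter up match; fragmentation needed ICMP miss
(C) multicast storm — fails on latency up, TTL-expired ICMP seen, jitter up, fragmentation needed ICMP (predicts latency flat, not latency up)
(D) MTU black hole — retransmits up match; latency up match; TTL-expired ICMP seen match; jitter up miss; fragmentation needed ICMP miss
(E) spanning-tree reconvergence — retransmits up match; latency up match; TTL-expired ICMP seen match; jitter up match; fragmentation needed ICMP miss
No candidate is consistent with all observations.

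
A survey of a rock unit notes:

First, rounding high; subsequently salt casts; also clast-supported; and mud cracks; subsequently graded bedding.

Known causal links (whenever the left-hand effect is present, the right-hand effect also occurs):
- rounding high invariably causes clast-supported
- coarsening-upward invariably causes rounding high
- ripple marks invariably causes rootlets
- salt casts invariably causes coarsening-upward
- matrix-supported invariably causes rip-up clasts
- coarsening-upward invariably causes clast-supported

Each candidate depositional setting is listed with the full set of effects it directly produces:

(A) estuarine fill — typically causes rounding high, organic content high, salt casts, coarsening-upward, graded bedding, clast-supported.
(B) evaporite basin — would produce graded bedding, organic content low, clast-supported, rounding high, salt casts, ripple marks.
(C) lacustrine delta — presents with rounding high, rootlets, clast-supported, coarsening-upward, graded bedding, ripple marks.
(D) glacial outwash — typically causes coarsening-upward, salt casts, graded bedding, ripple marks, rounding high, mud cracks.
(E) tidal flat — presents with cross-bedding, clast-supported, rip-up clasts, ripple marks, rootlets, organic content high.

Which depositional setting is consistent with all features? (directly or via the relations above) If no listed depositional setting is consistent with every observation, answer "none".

D

Checking each candidate against the observations:
(A) estuarine fill — rounding high yes; salt casts yes; clast-supported yes; mud cracks NO; graded bedding yes
(B) evaporite basin — rounding high yes; salt casts yes; clast-supported yes; mud cracks NO; graded bedding yes
(C) lacustrine delta — rounding high yes; salt casts NO; clast-supported yes; mud cracks NO; graded bedding yes
(D) glacial outwash — accounts for every observation (clast-supported via rounding high → clast-supported)
(E) tidal flat — does not account for rounding high, salt casts, mud cracks, graded bedding
Only (D) is consistent with every observation.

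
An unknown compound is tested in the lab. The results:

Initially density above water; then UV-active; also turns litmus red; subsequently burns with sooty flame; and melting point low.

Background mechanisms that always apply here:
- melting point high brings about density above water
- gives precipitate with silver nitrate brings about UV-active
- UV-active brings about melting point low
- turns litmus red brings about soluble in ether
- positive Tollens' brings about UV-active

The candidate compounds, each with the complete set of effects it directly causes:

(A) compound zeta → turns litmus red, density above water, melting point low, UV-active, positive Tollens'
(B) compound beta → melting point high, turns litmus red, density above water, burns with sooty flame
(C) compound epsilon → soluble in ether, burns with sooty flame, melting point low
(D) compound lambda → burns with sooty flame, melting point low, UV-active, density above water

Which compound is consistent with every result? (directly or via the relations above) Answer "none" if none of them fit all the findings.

none

For each candidate, compare predicted effects to what was observed:
(A) compound zeta — does not account for burns with sooty flame
(B) compound beta — fails on UV-active, melting point low (predicts melting point high, not melting point low)
(C) compound epsilon — does not account for density above water, UV-active, turns litmus red
(D) compound lambda — does not account for turns litmus red
No candidate is consistent with all observations.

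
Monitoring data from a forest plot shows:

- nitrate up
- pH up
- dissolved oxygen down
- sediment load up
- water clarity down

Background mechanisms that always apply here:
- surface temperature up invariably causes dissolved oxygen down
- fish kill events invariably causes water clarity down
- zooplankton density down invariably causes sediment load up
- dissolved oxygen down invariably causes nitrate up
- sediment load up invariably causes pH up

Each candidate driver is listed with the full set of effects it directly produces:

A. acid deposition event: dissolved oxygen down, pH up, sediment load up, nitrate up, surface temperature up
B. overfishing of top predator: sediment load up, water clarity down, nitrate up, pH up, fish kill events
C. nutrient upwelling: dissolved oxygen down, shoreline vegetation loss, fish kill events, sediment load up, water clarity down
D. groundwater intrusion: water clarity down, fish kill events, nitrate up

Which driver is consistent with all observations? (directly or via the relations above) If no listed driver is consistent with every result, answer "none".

Testing each hypothesis:
(A) acid deposition event — does not account for water clarity down
(B) overfishing of top predator — nitrate up +; pH up +; dissolved oxygen down -; sediment load up +; water clarity down +
(C) nutrient upwelling — accounts for every observation (nitrate up via dissolved oxygen down → nitrate up)
(D) groundwater intrusion — does not account for pH up, dissolved oxygen down, sediment load up
Only (C) is consistent with every observation.

C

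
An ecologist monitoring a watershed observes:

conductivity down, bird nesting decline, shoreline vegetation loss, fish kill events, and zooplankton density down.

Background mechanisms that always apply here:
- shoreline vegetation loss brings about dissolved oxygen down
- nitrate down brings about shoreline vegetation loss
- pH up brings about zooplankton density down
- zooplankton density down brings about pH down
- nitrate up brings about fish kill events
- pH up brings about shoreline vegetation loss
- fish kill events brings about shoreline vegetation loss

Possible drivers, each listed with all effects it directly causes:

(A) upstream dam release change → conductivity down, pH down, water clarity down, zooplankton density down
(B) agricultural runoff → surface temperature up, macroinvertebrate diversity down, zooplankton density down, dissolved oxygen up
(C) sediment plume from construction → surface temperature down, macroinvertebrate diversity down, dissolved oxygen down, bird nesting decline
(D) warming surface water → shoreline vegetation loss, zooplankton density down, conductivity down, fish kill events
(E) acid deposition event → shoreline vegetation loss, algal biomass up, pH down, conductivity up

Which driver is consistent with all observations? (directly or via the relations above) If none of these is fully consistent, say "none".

none

Checking each candidate against the observations:
(A) upstream dam release change — does not account for bird nesting decline, shoreline vegetation loss, fish kill events
(B) agricultural runoff — conductivity down -; bird nesting decline -; shoreline vegetation loss -; fish kill events -; zooplankton density down +
(C) sediment plume from construction — conductivity down -; bird nesting decline +; shoreline vegetation loss -; fish kill events -; zooplankton density down -
(D) warming surface water — conductivity down +; bird nesting decline -; shoreline vegetation loss +; fish kill events +; zooplankton density down +
(E) acid deposition event — conductivity down -; bird nesting decline -; shoreline vegetation loss +; fish kill events -; zooplankton density down -
No candidate is consistent with all observations.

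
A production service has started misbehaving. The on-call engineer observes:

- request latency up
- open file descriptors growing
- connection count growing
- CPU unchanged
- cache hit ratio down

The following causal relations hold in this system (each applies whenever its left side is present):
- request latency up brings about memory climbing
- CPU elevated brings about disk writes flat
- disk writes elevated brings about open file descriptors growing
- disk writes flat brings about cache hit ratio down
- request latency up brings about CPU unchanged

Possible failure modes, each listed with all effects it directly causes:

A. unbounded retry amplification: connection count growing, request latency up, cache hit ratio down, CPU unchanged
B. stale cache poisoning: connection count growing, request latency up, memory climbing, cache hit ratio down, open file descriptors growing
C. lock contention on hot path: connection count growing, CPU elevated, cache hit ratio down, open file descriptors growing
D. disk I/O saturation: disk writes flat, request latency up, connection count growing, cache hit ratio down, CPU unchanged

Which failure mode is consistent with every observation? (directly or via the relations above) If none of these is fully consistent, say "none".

Checking each candidate against the observations:
(A) unbounded retry amplification — request latency up ✓; open file descriptors growing ✗; connection count growing ✓; CPU unchanged ✓; cache hit ratio down ✓
(B) stale cache poisoning — accounts for every observation (CPU unchanged through request latency up → CPU unchanged)
(C) lock contention on hot path — request latency up ✗; open file descriptors growing ✓; connection count growing ✓; CPU unchanged ✗; cache hit ratio down ✓
(D) disk I/O saturation — request latency up ✓; open file descriptors growing ✗; connection count growing ✓; CPU unchanged ✓; cache hit ratio down ✓
(B) alone accounts for all the evidence.

B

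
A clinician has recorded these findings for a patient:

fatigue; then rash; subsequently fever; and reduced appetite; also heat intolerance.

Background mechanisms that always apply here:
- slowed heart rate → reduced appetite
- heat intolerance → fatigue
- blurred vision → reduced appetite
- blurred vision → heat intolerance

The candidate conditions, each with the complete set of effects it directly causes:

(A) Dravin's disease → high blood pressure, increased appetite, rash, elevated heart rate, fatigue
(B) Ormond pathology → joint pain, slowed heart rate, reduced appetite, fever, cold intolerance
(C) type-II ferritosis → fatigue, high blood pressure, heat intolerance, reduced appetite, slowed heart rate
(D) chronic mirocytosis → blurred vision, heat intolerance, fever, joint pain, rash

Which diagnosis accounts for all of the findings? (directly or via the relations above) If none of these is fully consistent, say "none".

Testing each hypothesis:
(A) Dravin's disease — fatigue +; rash +; fever -; reduced appetite -; heat intolerance -
(B) Ormond pathology — fatigue -; rash -; fever +; reduced appetite +; heat intolerance -
(C) type-II ferritosis — does not account for rash, fever
(D) chronic mirocytosis — fatigue + (via heat intolerance → fatigue); rash +; fever +; reduced appetite + (via blurred vision → reduced appetite); heat intolerance +
(D) alone accounts for all the evidence.

D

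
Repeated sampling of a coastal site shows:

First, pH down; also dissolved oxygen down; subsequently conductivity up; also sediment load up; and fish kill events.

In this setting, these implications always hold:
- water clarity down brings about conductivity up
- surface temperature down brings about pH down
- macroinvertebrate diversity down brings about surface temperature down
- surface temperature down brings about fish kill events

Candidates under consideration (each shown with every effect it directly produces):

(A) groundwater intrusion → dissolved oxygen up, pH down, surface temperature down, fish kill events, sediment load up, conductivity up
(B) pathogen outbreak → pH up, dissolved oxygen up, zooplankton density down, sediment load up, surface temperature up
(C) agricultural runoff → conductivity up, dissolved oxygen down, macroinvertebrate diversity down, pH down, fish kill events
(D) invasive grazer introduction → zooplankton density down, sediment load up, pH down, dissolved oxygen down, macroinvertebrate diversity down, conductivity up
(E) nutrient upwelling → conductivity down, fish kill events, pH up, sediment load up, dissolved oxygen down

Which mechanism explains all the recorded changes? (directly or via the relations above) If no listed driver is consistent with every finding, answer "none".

Checking each candidate against the observations:
(A) groundwater intrusion — fails on dissolved oxygen down (predicts dissolved oxygen up, not dissolved oxygen down)
(B) pathogen outbreak — pH down NO; dissolved oxygen down NO; conductivity up NO; sediment load up yes; fish kill events NO
(C) agricultural runoff — pH down yes; dissolved oxygen down yes; conductivity up yes; sediment load up NO; fish kill events yes
(D) invasive grazer introduction — pH down yes; dissolved oxygen down yes; conductivity up yes; sediment load up yes; fish kill events yes (through macroinvertebrate diversity down → surface temperature down → fish kill events)
(E) nutrient upwelling — pH down NO; dissolved oxygen down yes; conductivity up NO; sediment load up yes; fish kill events yes
Only (D) is consistent with every observation.

D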